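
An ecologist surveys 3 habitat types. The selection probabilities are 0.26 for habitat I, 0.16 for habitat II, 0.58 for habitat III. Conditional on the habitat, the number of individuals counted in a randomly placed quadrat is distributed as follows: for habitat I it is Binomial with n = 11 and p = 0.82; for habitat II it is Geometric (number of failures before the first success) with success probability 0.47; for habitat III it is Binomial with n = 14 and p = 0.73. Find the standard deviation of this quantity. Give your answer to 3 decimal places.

3.590

Per component, I: μ=9.02, E[X²]=82.984; II: μ=1.12766, E[X²]=3.67089; III: μ=10.22, E[X²]=107.208.
E[X] = 0.26·9.02 + 0.16·1.12766 + 0.58·10.22 = 8.45323.
E[X²] = 0.26·82.984 + 0.16·3.67089 + 0.58·107.208 = 84.3437.
Var(X) = E[X²] − (E[X])² = 84.3437 − 71.457 = 12.8867.
SD(X) = √12.8867 = 3.5898.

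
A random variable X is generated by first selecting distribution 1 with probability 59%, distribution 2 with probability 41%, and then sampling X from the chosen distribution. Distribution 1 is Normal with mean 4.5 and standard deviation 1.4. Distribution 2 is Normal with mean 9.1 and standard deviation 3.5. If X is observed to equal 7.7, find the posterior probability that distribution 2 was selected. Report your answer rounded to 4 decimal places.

0.7776

Likelihoods f(7.7 | ·): 1: 0.0209073; 2: 0.10522.
Posterior ∝ prior × likelihood. Numerator for 2: 0.41·0.10522 = 0.0431402.
Normalizing constant: 0.59·0.0209073 + 0.41·0.10522 = 0.0554755.
P(2 | observation) = 0.0431402 / 0.0554755 = 0.777644.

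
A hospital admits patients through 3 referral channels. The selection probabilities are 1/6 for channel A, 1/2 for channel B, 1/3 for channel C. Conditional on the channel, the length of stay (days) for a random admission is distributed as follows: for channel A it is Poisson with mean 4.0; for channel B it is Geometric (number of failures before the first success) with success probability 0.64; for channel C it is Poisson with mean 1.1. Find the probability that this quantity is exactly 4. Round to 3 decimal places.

Conditional on each channel, P(X = 4): A: 0.195367; B: 0.0107495; C: 0.0203065.
By total probability, P(X = 4) = 0.166667·0.195367 + 0.5·0.0107495 + 0.333333·0.0203065 = 0.0447047.

0.045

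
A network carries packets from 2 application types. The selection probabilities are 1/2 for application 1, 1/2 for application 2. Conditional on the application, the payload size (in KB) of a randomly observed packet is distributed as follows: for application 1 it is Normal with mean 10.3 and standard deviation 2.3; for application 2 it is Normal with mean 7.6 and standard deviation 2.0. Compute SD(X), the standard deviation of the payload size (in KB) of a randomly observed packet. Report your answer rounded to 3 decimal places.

Per component, 1: μ=10.3, E[X²]=111.38; 2: μ=7.6, E[X²]=61.76.
E[X] = 0.5·10.3 + 0.5·7.6 = 8.95.
E[X²] = 0.5·111.38 + 0.5·61.76 = 86.57.
Var(X) = E[X²] − (E[X])² = 86.57 − 80.1025 = 6.4675.
SD(X) = √6.4675 = 2.54313.

2.543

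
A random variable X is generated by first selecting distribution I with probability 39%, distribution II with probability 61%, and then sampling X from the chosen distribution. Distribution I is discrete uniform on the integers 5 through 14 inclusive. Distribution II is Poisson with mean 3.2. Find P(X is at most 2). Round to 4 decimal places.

0.2317

Conditional on each component, P(X ≤ 2): I: 0; II: 0.379904.
By total probability, P(X ≤ 2) = 0.39·0 + 0.61·0.379904 = 0.231741.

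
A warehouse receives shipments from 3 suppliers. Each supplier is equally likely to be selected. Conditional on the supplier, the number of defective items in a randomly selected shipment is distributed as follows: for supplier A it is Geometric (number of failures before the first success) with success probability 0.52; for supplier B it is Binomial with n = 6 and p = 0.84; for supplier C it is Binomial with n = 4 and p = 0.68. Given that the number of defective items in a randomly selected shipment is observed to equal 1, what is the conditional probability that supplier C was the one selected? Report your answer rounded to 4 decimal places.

Likelihoods P(X=1 | ·): A: 0.2496; B: 0.000528482; C: 0.089129.
Posterior ∝ prior × likelihood. Numerator for C: 0.333333·0.089129 = 0.0297097.
Normalizing constant: 0.333333·0.2496 + 0.333333·0.000528482 + 0.333333·0.089129 = 0.113086.
P(C | observation) = 0.0297097 / 0.113086 = 0.262718.

0.2627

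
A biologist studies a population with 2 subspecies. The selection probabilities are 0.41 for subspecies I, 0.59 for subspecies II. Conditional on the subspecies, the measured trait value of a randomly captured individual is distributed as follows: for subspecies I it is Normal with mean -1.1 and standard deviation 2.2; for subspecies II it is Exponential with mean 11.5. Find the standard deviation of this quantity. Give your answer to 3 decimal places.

Per component, I: μ=-1.1, E[X²]=6.05; II: μ=11.5, E[X²]=264.5.
E[X] = 0.41·-1.1 + 0.59·11.5 = 6.334.
E[X²] = 0.41·6.05 + 0.59·264.5 = 158.535.
Var(X) = E[X²] − (E[X])² = 158.535 − 40.1196 = 118.416.
SD(X) = √118.416 = 10.8819.

10.882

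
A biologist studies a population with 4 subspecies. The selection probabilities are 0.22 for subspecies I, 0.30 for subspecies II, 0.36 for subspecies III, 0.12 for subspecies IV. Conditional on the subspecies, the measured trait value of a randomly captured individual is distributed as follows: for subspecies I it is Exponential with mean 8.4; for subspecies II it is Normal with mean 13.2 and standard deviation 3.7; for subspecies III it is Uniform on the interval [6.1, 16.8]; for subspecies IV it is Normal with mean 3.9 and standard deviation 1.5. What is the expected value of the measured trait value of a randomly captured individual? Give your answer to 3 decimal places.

10.398

Component means — I: 8.4; II: 13.2; III: 11.45; IV: 3.9.
E[X] = 0.22·8.4 + 0.3·13.2 + 0.36·11.45 + 0.12·3.9 = 10.398.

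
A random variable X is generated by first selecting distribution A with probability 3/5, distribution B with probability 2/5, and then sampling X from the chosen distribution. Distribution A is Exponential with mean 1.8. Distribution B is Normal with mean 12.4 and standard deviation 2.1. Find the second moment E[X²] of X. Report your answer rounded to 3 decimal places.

For each component E[X²] = Var + (mean)², giving A: 6.48; B: 158.17.
Overall E[X²] = 0.6·6.48 + 0.4·158.17 = 67.156.

67.156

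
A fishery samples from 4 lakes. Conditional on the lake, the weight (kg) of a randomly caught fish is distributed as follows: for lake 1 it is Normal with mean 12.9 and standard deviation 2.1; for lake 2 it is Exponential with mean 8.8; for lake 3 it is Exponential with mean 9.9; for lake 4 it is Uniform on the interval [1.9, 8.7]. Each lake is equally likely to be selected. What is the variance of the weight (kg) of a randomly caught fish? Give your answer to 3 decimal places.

Per component, 1: μ=12.9, E[X²]=170.82; 2: μ=8.8, E[X²]=154.88; 3: μ=9.9, E[X²]=196.02; 4: μ=5.3, E[X²]=31.9433.
E[X] = 0.25·12.9 + 0.25·8.8 + 0.25·9.9 + 0.25·5.3 = 9.225.
E[X²] = 0.25·170.82 + 0.25·154.88 + 0.25·196.02 + 0.25·31.9433 = 138.416.
Var(X) = E[X²] − (E[X])² = 138.416 − 85.1006 = 53.3152.

53.315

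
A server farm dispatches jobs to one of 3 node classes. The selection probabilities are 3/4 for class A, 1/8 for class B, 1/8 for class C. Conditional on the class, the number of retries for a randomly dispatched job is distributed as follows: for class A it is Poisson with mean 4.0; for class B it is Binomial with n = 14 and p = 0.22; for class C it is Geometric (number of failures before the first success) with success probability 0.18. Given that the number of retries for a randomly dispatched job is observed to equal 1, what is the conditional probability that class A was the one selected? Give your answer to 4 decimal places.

Likelihoods P(X=1 | ·): A: 0.0732626; B: 0.121837; C: 0.1476.
Posterior ∝ prior × likelihood. Numerator for A: 0.75·0.0732626 = 0.0549469.
Normalizing constant: 0.75·0.0732626 + 0.125·0.121837 + 0.125·0.1476 = 0.0886266.
P(A | observation) = 0.0549469 / 0.0886266 = 0.619982.

0.6200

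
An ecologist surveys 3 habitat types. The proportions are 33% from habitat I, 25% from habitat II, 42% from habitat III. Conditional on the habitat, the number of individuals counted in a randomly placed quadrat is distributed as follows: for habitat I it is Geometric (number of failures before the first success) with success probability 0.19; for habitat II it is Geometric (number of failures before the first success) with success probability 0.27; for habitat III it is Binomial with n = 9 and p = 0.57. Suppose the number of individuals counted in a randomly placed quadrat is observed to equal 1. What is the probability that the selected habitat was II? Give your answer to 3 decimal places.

Likelihoods P(X=1 | ·): I: 0.1539; II: 0.1971; III: 0.00599605.
Posterior ∝ prior × likelihood. Numerator for II: 0.25·0.1971 = 0.049275.
Normalizing constant: 0.33·0.1539 + 0.25·0.1971 + 0.42·0.00599605 = 0.10258.
P(II | observation) = 0.049275 / 0.10258 = 0.480355.

0.480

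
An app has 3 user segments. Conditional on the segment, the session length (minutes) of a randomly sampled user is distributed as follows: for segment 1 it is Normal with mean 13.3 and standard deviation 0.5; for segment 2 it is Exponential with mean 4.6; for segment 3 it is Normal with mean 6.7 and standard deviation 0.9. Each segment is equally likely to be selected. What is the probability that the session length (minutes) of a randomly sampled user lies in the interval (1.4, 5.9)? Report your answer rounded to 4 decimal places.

0.2158

Conditional on each segment, P(1.4 < X < 5.9): 1: 0; 2: 0.460291; 3: 0.187031.
By total probability, P(1.4 < X < 5.9) = 0.333333·0 + 0.333333·0.460291 + 0.333333·0.187031 = 0.215774.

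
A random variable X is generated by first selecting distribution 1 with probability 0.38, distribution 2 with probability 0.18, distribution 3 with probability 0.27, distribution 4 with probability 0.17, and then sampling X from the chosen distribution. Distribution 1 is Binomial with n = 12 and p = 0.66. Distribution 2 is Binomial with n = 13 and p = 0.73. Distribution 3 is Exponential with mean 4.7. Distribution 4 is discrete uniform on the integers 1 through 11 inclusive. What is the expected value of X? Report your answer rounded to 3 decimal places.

Component means — 1: 7.92; 2: 9.49; 3: 4.7; 4: 6.
E[X] = 0.38·7.92 + 0.18·9.49 + 0.27·4.7 + 0.17·6 = 7.0068.

7.007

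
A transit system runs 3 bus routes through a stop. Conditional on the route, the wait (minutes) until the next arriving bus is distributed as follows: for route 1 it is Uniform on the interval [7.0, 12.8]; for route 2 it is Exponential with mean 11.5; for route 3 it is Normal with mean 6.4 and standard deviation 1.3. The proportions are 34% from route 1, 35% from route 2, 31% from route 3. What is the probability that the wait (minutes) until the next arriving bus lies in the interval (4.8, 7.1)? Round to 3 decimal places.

Conditional on each route, P(4.8 < X < 7.1): 1: 0.0172414; 2: 0.119413; 3: 0.595666.
By total probability, P(4.8 < X < 7.1) = 0.34·0.0172414 + 0.35·0.119413 + 0.31·0.595666 = 0.232313.

0.232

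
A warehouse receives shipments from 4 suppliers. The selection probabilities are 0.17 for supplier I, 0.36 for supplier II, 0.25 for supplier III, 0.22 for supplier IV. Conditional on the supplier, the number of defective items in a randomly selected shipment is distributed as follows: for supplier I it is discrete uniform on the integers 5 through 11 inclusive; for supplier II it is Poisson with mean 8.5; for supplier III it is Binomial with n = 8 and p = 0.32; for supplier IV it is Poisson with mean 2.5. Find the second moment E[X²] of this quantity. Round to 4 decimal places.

For each component E[X²] = Var + (mean)², giving I: 68; II: 80.75; III: 8.2944; IV: 8.75.
Overall E[X²] = 0.17·68 + 0.36·80.75 + 0.25·8.2944 + 0.22·8.75 = 44.6286.

44.6286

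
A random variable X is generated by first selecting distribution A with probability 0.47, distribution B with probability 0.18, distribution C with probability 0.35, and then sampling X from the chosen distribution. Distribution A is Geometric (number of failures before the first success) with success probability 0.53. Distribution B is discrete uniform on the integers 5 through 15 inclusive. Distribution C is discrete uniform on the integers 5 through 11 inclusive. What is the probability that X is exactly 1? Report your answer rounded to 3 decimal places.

Conditional on each component, P(X = 1): A: 0.2491; B: 0; C: 0.
By total probability, P(X = 1) = 0.47·0.2491 + 0.18·0 + 0.35·0 = 0.117077.

0.117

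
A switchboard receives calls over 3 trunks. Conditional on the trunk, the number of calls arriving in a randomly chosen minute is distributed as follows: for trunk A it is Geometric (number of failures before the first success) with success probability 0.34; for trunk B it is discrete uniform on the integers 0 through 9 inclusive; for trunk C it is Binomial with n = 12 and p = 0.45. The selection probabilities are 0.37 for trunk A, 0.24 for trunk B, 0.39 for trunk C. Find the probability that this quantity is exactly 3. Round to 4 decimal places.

0.0962

Conditional on each trunk, P(X = 3): A: 0.0977486; B: 0.1; C: 0.0923261.
By total probability, P(X = 3) = 0.37·0.0977486 + 0.24·0.1 + 0.39·0.0923261 = 0.0961742.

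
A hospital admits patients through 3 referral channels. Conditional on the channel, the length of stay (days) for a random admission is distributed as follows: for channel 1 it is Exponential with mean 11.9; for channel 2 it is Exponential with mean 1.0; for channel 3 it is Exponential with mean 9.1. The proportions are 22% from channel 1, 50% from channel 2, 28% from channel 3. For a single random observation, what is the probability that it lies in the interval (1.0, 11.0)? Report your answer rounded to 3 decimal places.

0.466

Conditional on each channel, P(1.0 < X < 11.0): 1: 0.522619; 2: 0.367863; 3: 0.597375.
By total probability, P(1.0 < X < 11.0) = 0.22·0.522619 + 0.5·0.367863 + 0.28·0.597375 = 0.466172.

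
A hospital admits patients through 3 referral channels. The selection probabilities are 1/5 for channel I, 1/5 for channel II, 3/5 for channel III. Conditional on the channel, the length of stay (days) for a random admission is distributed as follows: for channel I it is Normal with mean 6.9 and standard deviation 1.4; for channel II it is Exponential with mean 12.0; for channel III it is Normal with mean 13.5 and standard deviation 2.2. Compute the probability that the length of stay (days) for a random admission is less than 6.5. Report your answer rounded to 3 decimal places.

Conditional on each channel, P(X < 6.5): I: 0.387548; II: 0.418222; III: 0.000731768.
By total probability, P(X < 6.5) = 0.2·0.387548 + 0.2·0.418222 + 0.6·0.000731768 = 0.161593.

0.162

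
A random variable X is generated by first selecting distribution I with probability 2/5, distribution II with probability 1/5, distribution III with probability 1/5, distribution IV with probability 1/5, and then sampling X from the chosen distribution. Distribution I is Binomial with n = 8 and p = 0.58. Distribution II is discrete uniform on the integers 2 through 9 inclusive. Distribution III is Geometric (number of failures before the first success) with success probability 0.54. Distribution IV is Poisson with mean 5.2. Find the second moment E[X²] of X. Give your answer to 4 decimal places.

For each component E[X²] = Var + (mean)², giving I: 23.4784; II: 35.5; III: 2.30316; IV: 32.24.
Overall E[X²] = 0.4·23.4784 + 0.2·35.5 + 0.2·2.30316 + 0.2·32.24 = 23.4.

23.4000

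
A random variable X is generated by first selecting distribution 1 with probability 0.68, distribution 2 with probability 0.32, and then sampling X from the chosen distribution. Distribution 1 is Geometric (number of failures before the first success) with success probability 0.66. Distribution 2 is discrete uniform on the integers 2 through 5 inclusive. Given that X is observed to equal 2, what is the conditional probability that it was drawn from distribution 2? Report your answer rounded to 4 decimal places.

0.6066

Likelihoods P(X=2 | ·): 1: 0.076296; 2: 0.25.
Posterior ∝ prior × likelihood. Numerator for 2: 0.32·0.25 = 0.08.
Normalizing constant: 0.68·0.076296 + 0.32·0.25 = 0.131881.
P(2 | observation) = 0.08 / 0.131881 = 0.606606.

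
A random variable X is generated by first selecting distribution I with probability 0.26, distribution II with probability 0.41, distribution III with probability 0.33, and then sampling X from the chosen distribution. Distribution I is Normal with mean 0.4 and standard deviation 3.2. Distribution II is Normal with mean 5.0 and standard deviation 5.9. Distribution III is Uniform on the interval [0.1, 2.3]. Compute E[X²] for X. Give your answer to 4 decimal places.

27.8344

For each component E[X²] = Var + (mean)², giving I: 10.4; II: 59.81; III: 1.84333.
Overall E[X²] = 0.26·10.4 + 0.41·59.81 + 0.33·1.84333 = 27.8344.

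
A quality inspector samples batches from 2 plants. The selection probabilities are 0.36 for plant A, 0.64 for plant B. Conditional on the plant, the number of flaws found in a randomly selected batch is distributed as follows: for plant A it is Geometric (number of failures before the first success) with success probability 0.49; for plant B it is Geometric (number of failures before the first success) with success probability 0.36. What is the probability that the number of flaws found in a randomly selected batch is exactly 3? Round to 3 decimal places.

0.084

Conditional on each plant, P(X = 3): A: 0.064999; B: 0.0943718.
By total probability, P(X = 3) = 0.36·0.064999 + 0.64·0.0943718 = 0.0837976.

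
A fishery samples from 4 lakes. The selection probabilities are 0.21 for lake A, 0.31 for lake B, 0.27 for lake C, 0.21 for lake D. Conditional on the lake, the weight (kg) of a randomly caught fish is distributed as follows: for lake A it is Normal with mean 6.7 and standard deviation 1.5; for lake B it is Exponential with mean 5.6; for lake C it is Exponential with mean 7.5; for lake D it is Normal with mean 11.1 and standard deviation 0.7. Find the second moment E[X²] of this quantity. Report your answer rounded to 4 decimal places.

For each component E[X²] = Var + (mean)², giving A: 47.14; B: 62.72; C: 112.5; D: 123.7.
Overall E[X²] = 0.21·47.14 + 0.31·62.72 + 0.27·112.5 + 0.21·123.7 = 85.6946.

85.6946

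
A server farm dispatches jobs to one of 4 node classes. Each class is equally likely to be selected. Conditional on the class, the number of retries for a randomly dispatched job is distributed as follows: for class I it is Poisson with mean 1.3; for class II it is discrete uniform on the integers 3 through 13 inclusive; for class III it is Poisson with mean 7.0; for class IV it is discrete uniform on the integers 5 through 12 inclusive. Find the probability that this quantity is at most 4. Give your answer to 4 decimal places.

Conditional on each class, P(X ≤ 4): I: 0.989337; II: 0.181818; III: 0.172992; IV: 0.
By total probability, P(X ≤ 4) = 0.25·0.989337 + 0.25·0.181818 + 0.25·0.172992 + 0.25·0 = 0.336037.

0.3360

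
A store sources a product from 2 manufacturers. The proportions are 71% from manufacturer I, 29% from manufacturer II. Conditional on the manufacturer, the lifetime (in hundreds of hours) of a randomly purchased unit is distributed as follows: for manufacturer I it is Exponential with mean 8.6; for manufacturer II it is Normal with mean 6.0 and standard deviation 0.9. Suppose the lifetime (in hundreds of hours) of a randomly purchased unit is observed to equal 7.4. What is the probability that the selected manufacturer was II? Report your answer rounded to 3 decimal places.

0.523

Likelihoods f(7.4 | ·): I: 0.049182; II: 0.132198.
Posterior ∝ prior × likelihood. Numerator for II: 0.29·0.132198 = 0.0383374.
Normalizing constant: 0.71·0.049182 + 0.29·0.132198 = 0.0732566.
P(II | observation) = 0.0383374 / 0.0732566 = 0.52333.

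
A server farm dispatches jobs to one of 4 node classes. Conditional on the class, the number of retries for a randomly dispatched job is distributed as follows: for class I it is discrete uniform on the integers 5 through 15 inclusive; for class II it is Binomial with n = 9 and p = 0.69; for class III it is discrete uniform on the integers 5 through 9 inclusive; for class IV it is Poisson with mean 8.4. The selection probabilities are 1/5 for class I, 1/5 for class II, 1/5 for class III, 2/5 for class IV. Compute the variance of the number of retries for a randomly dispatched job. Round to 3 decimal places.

Per component, I: μ=10, E[X²]=110; II: μ=6.21, E[X²]=40.4892; III: μ=7, E[X²]=51; IV: μ=8.4, E[X²]=78.96.
E[X] = 0.2·10 + 0.2·6.21 + 0.2·7 + 0.4·8.4 = 8.002.
E[X²] = 0.2·110 + 0.2·40.4892 + 0.2·51 + 0.4·78.96 = 71.8818.
Var(X) = E[X²] − (E[X])² = 71.8818 − 64.032 = 7.84984.

7.850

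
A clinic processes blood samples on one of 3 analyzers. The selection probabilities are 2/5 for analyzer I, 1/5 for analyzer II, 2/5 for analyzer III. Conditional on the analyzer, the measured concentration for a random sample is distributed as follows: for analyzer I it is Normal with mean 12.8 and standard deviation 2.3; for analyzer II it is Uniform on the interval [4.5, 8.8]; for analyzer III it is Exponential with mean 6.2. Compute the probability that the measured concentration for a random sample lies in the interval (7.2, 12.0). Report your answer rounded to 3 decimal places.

Conditional on each analyzer, P(7.2 < X < 12.0): I: 0.356535; II: 0.372093; III: 0.168728.
By total probability, P(7.2 < X < 12.0) = 0.4·0.356535 + 0.2·0.372093 + 0.4·0.168728 = 0.284524.

0.285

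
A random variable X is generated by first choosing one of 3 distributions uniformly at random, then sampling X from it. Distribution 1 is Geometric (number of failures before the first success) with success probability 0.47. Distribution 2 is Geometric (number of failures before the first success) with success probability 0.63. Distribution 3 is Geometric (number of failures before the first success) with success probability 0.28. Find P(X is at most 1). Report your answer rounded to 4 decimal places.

0.6879

Conditional on each component, P(X ≤ 1): 1: 0.7191; 2: 0.8631; 3: 0.4816.
By total probability, P(X ≤ 1) = 0.333333·0.7191 + 0.333333·0.8631 + 0.333333·0.4816 = 0.687933.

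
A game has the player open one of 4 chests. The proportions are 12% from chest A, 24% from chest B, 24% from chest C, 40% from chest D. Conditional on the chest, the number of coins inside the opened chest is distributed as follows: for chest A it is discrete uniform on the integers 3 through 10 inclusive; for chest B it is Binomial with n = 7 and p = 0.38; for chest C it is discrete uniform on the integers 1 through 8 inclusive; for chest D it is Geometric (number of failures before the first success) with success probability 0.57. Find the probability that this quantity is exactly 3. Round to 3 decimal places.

Conditional on each chest, P(X = 3): A: 0.125; B: 0.283782; C: 0.125; D: 0.045319.
By total probability, P(X = 3) = 0.12·0.125 + 0.24·0.283782 + 0.24·0.125 + 0.4·0.045319 = 0.131235.

0.131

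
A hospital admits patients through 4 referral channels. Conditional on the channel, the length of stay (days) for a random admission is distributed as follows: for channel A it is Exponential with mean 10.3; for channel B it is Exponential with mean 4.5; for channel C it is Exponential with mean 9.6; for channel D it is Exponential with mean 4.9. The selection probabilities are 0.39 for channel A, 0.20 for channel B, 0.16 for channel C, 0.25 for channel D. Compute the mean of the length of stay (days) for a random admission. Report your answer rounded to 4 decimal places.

7.6780

Component means — A: 10.3; B: 4.5; C: 9.6; D: 4.9.
E[X] = 0.39·10.3 + 0.2·4.5 + 0.16·9.6 + 0.25·4.9 = 7.678.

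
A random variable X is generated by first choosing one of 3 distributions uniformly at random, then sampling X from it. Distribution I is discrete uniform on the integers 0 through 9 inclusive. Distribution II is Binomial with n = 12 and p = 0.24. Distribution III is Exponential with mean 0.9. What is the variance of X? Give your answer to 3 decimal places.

Per component, I: μ=4.5, E[X²]=28.5; II: μ=2.88, E[X²]=10.4832; III: μ=0.9, E[X²]=1.62.
E[X] = 0.333333·4.5 + 0.333333·2.88 + 0.333333·0.9 = 2.76.
E[X²] = 0.333333·28.5 + 0.333333·10.4832 + 0.333333·1.62 = 13.5344.
Var(X) = E[X²] − (E[X])² = 13.5344 − 7.6176 = 5.9168.

5.917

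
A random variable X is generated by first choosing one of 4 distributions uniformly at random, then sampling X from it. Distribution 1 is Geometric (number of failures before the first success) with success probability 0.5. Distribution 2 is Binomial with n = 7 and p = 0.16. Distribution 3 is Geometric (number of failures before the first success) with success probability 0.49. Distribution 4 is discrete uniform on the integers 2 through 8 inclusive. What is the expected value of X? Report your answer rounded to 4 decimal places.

Component means — 1: 1; 2: 1.12; 3: 1.04082; 4: 5.
E[X] = 0.25·1 + 0.25·1.12 + 0.25·1.04082 + 0.25·5 = 2.0402.

2.0402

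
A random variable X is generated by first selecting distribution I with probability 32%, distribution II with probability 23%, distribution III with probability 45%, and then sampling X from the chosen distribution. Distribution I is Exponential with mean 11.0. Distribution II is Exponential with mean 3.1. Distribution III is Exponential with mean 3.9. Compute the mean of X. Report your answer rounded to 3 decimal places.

Component means — I: 11; II: 3.1; III: 3.9.
E[X] = 0.32·11 + 0.23·3.1 + 0.45·3.9 = 5.988.

5.988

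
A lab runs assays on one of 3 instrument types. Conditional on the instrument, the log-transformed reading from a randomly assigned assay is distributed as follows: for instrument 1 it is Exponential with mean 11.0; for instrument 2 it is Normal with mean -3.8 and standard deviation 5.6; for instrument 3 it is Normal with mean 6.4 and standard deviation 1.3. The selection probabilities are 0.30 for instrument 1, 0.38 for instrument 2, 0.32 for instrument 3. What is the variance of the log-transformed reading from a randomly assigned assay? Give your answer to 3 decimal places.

Per component, 1: μ=11, E[X²]=242; 2: μ=-3.8, E[X²]=45.8; 3: μ=6.4, E[X²]=42.65.
E[X] = 0.3·11 + 0.38·-3.8 + 0.32·6.4 = 3.904.
E[X²] = 0.3·242 + 0.38·45.8 + 0.32·42.65 = 103.652.
Var(X) = E[X²] − (E[X])² = 103.652 − 15.2412 = 88.4108.

88.411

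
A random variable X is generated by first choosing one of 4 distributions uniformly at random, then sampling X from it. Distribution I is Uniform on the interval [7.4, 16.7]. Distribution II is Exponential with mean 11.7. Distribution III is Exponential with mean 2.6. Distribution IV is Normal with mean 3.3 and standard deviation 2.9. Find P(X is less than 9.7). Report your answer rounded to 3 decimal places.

Conditional on each component, P(X < 9.7): I: 0.247312; II: 0.563541; III: 0.976026; IV: 0.986339.
By total probability, P(X < 9.7) = 0.25·0.247312 + 0.25·0.563541 + 0.25·0.976026 + 0.25·0.986339 = 0.693304.

0.693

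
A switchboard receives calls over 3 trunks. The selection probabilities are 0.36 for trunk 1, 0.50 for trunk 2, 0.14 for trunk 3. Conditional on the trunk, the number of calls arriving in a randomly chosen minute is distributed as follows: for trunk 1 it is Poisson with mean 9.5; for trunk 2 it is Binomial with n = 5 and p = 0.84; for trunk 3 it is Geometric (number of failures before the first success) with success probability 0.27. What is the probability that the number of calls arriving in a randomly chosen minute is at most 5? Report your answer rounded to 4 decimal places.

Conditional on each trunk, P(X ≤ 5): 1: 0.0885284; 2: 1; 3: 0.848666.
By total probability, P(X ≤ 5) = 0.36·0.0885284 + 0.5·1 + 0.14·0.848666 = 0.650683.

0.6507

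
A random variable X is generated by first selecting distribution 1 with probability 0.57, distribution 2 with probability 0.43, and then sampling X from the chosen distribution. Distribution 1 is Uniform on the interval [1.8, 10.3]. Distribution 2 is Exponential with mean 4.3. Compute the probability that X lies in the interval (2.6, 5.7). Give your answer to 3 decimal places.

Conditional on each component, P(2.6 < X < 5.7): 1: 0.364706; 2: 0.280616.
By total probability, P(2.6 < X < 5.7) = 0.57·0.364706 + 0.43·0.280616 = 0.328547.

0.329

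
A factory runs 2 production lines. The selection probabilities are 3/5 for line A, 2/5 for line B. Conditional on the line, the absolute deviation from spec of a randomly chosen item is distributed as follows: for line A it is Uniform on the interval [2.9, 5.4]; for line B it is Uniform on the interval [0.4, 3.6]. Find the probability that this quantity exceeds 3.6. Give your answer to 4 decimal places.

Conditional on each line, P(X > 3.6): A: 0.72; B: 0.
By total probability, P(X > 3.6) = 0.6·0.72 + 0.4·0 = 0.432.

0.4320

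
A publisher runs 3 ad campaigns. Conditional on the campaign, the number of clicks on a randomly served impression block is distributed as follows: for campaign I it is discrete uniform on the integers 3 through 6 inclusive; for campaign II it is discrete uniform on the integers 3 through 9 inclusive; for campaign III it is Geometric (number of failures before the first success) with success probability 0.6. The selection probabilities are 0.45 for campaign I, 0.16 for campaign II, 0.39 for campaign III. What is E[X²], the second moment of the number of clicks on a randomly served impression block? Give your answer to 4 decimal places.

For each component E[X²] = Var + (mean)², giving I: 21.5; II: 40; III: 1.55556.
Overall E[X²] = 0.45·21.5 + 0.16·40 + 0.39·1.55556 = 16.6817.

16.6817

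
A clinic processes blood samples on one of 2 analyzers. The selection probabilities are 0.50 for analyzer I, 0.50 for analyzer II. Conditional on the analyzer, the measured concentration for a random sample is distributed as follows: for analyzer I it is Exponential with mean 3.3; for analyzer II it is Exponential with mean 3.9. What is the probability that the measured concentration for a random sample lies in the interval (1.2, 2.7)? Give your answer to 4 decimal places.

Conditional on each analyzer, P(1.2 < X < 2.7): I: 0.253911; II: 0.234722.
By total probability, P(1.2 < X < 2.7) = 0.5·0.253911 + 0.5·0.234722 = 0.244316.

0.2443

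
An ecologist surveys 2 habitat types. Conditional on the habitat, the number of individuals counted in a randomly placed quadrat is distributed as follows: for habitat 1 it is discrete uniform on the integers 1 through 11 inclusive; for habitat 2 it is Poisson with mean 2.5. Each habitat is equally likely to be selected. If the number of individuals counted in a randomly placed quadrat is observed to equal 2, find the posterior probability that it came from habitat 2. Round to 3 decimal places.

0.738

Likelihoods P(X=2 | ·): 1: 0.0909091; 2: 0.256516.
Posterior ∝ prior × likelihood. Numerator for 2: 0.5·0.256516 = 0.128258.
Normalizing constant: 0.5·0.0909091 + 0.5·0.256516 = 0.173712.
P(2 | observation) = 0.128258 / 0.173712 = 0.738334.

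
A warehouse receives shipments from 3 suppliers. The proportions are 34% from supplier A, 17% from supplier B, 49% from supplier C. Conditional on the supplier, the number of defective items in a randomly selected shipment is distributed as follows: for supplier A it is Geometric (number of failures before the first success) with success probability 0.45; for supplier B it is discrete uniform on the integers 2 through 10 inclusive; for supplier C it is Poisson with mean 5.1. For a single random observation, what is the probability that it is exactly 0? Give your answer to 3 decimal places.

Conditional on each supplier, P(X = 0): A: 0.45; B: 0; C: 0.00609675.
By total probability, P(X = 0) = 0.34·0.45 + 0.17·0 + 0.49·0.00609675 = 0.155987.

0.156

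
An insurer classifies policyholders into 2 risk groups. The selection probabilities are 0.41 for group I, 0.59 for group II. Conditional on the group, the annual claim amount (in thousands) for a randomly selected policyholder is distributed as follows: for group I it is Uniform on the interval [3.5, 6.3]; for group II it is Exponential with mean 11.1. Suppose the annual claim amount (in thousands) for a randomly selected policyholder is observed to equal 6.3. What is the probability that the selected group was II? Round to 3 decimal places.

0.171

Likelihoods f(6.3 | ·): I: 0.357143; II: 0.0510723.
Posterior ∝ prior × likelihood. Numerator for II: 0.59·0.0510723 = 0.0301327.
Normalizing constant: 0.41·0.357143 + 0.59·0.0510723 = 0.176561.
P(II | observation) = 0.0301327 / 0.176561 = 0.170664.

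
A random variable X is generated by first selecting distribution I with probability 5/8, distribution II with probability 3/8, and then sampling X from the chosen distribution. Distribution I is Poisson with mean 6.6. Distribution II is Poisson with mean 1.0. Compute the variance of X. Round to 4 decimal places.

11.8500

Per component, I: μ=6.6, E[X²]=50.16; II: μ=1, E[X²]=2.
E[X] = 0.625·6.6 + 0.375·1 = 4.5.
E[X²] = 0.625·50.16 + 0.375·2 = 32.1.
Var(X) = E[X²] − (E[X])² = 32.1 − 20.25 = 11.85.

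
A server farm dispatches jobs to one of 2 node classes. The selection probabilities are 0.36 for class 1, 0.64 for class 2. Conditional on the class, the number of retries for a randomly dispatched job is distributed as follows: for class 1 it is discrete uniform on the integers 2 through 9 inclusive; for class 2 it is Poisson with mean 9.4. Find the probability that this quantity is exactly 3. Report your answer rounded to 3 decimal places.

Conditional on each class, P(X = 3): 1: 0.125; 2: 0.0114515.
By total probability, P(X = 3) = 0.36·0.125 + 0.64·0.0114515 = 0.052329.

0.052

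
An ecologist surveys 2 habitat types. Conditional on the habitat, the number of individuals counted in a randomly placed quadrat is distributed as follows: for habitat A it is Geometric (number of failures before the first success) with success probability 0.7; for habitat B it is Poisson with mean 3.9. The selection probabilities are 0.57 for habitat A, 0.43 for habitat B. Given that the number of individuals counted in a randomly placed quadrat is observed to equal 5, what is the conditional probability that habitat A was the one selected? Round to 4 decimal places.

0.0146

Likelihoods P(X=5 | ·): A: 0.001701; B: 0.152193.
Posterior ∝ prior × likelihood. Numerator for A: 0.57·0.001701 = 0.00096957.
Normalizing constant: 0.57·0.001701 + 0.43·0.152193 = 0.0664124.
P(A | observation) = 0.00096957 / 0.0664124 = 0.0145992.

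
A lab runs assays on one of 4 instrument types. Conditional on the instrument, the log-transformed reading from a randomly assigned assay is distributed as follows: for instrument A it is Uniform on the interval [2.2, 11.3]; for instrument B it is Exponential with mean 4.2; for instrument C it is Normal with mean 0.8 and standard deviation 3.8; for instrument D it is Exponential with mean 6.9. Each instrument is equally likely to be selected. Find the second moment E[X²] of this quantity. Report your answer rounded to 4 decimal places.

For each component E[X²] = Var + (mean)², giving A: 52.4633; B: 35.28; C: 15.08; D: 95.22.
Overall E[X²] = 0.25·52.4633 + 0.25·35.28 + 0.25·15.08 + 0.25·95.22 = 49.5108.

49.5108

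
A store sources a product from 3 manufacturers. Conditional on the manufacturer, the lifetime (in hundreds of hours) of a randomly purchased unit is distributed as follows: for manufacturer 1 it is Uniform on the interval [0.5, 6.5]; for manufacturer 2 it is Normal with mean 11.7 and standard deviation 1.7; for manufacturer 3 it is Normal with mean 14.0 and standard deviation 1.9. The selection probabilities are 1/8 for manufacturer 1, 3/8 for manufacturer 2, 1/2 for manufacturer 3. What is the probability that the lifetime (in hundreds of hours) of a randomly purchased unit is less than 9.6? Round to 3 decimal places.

0.171

Conditional on each manufacturer, P(X < 9.6): 1: 1; 2: 0.108361; 3: 0.0102849.
By total probability, P(X < 9.6) = 0.125·1 + 0.375·0.108361 + 0.5·0.0102849 = 0.170778.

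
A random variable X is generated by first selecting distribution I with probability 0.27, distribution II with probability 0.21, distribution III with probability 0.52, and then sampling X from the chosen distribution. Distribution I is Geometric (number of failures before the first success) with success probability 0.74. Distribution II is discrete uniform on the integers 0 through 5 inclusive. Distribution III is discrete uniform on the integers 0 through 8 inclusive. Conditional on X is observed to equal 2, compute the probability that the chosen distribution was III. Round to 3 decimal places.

0.544

Likelihoods P(X=2 | ·): I: 0.050024; II: 0.166667; III: 0.111111.
Posterior ∝ prior × likelihood. Numerator for III: 0.52·0.111111 = 0.0577778.
Normalizing constant: 0.27·0.050024 + 0.21·0.166667 + 0.52·0.111111 = 0.106284.
P(III | observation) = 0.0577778 / 0.106284 = 0.543616.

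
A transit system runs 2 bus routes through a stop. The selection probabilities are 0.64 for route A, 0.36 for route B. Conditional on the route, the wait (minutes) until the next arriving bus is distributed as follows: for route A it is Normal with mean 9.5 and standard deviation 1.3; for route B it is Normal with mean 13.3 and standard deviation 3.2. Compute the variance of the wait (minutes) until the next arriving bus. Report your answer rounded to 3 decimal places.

Per component, A: μ=9.5, E[X²]=91.94; B: μ=13.3, E[X²]=187.13.
E[X] = 0.64·9.5 + 0.36·13.3 = 10.868.
E[X²] = 0.64·91.94 + 0.36·187.13 = 126.208.
Var(X) = E[X²] − (E[X])² = 126.208 − 118.113 = 8.09498.

8.095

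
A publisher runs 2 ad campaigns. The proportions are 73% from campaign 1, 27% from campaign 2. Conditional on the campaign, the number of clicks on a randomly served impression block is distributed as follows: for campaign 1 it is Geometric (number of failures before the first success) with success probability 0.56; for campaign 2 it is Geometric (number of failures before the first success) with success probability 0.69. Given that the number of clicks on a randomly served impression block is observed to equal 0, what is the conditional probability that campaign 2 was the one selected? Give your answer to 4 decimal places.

0.3131

Likelihoods P(X=0 | ·): 1: 0.56; 2: 0.69.
Posterior ∝ prior × likelihood. Numerator for 2: 0.27·0.69 = 0.1863.
Normalizing constant: 0.73·0.56 + 0.27·0.69 = 0.5951.
P(2 | observation) = 0.1863 / 0.5951 = 0.313057.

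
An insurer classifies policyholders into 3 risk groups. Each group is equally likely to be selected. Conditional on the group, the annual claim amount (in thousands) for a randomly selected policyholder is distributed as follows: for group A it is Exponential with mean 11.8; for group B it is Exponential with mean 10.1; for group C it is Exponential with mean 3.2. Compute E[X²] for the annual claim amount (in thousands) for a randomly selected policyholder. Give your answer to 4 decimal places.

167.6600

For each component E[X²] = Var + (mean)², giving A: 278.48; B: 204.02; C: 20.48.
Overall E[X²] = 0.333333·278.48 + 0.333333·204.02 + 0.333333·20.48 = 167.66.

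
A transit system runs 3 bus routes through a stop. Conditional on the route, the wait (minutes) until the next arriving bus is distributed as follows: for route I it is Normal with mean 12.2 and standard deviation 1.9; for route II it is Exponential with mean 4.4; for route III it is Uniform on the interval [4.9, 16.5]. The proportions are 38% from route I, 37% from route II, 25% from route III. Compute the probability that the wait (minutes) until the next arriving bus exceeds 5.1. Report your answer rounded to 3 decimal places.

Conditional on each route, P(X > 5.1): I: 0.999907; II: 0.313771; III: 0.982759.
By total probability, P(X > 5.1) = 0.38·0.999907 + 0.37·0.313771 + 0.25·0.982759 = 0.74175.

0.742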